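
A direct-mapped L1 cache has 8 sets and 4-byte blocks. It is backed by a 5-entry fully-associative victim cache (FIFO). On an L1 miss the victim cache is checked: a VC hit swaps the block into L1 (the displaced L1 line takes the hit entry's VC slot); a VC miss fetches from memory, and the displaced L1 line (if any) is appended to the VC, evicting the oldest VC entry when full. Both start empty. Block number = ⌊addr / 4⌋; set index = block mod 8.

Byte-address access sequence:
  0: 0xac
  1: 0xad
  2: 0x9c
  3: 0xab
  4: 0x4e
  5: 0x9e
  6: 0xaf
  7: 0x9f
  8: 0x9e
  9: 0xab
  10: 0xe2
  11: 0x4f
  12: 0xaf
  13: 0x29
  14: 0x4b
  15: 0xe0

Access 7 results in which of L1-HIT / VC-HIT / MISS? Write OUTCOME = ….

OUTCOME = L1-HIT

  [0] addr=0xac blk=43 s=3: MISS | VC []
  [1] addr=0xad blk=43 s=3: L1-HIT | VC []
  [2] addr=0x9c blk=39 s=7: MISS | VC []
  [3] addr=0xab blk=42 s=2: MISS | VC []
  [4] addr=0x4e blk=19 s=3: MISS | VC [43]
  [5] addr=0x9e blk=39 s=7: L1-HIT | VC [43]
  [6] addr=0xaf blk=43 s=3: VC-HIT | VC [19]
  [7] addr=0x9f blk=39 s=7: L1-HIT | VC [19]
  [8] addr=0x9e blk=39 s=7: L1-HIT | VC [19]
  [9] addr=0xab blk=42 s=2: L1-HIT | VC [19]
  [10] addr=0xe2 blk=56 s=0: MISS | VC [19]
  [11] addr=0x4f blk=19 s=3: VC-HIT | VC [43]
  [12] addr=0xaf blk=43 s=3: VC-HIT | VC [19]
  [13] addr=0x29 blk=10 s=2: MISS | VC [19, 42]
  [14] addr=0x4b blk=18 s=2: MISS | VC [19, 42, 10]
  [15] addr=0xe0 blk=56 s=0: L1-HIT | VC [19, 42, 10]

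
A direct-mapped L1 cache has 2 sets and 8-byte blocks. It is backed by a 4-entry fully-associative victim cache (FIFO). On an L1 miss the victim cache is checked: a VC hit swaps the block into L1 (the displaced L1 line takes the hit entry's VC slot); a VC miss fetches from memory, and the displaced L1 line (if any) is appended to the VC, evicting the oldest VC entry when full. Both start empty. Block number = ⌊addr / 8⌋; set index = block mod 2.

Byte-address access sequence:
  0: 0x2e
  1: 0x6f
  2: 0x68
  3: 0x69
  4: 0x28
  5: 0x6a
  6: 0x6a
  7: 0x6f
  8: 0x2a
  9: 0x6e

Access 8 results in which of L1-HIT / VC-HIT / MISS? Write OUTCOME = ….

OUTCOME = VC-HIT

  [0] addr=0x2e blk=5 s=1: MISS | VC []
  [1] addr=0x6f blk=13 s=1: MISS | VC [5]
  [2] addr=0x68 blk=13 s=1: L1-HIT | VC [5]
  [3] addr=0x69 blk=13 s=1: L1-HIT | VC [5]
  [4] addr=0x28 blk=5 s=1: VC-HIT | VC [13]
  [5] addr=0x6a blk=13 s=1: VC-HIT | VC [5]
  [6] addr=0x6a blk=13 s=1: L1-HIT | VC [5]
  [7] addr=0x6f blk=13 s=1: L1-HIT | VC [5]
  [8] addr=0x2a blk=5 s=1: VC-HIT | VC [13]
  [9] addr=0x6e blk=13 s=1: VC-HIT | VC [5]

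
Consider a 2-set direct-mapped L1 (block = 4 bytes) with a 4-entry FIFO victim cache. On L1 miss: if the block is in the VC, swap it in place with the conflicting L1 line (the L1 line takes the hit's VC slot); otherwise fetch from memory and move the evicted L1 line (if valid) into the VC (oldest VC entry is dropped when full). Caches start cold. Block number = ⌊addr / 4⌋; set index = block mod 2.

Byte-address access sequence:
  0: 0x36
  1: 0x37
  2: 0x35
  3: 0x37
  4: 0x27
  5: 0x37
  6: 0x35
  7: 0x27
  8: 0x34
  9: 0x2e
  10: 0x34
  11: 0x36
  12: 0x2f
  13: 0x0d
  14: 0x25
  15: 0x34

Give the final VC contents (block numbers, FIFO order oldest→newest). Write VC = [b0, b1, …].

VC = [3, 9, 11]

#0 0x36→b13/s1 MISS; vc=[]
#1 0x37→b13/s1 L1-HIT; vc=[]
#2 0x35→b13/s1 L1-HIT; vc=[]
#3 0x37→b13/s1 L1-HIT; vc=[]
#4 0x27→b9/s1 MISS; vc=[13]
#5 0x37→b13/s1 VC-HIT; vc=[9]
#6 0x35→b13/s1 L1-HIT; vc=[9]
#7 0x27→b9/s1 VC-HIT; vc=[13]
#8 0x34→b13/s1 VC-HIT; vc=[9]
#9 0x2e→b11/s1 MISS; vc=[9,13]
#10 0x34→b13/s1 VC-HIT; vc=[9,11]
#11 0x36→b13/s1 L1-HIT; vc=[9,11]
#12 0x2f→b11/s1 VC-HIT; vc=[9,13]
#13 0xd→b3/s1 MISS; vc=[9,13,11]
#14 0x25→b9/s1 VC-HIT; vc=[3,13,11]
#15 0x34→b13/s1 VC-HIT; vc=[3,9,11]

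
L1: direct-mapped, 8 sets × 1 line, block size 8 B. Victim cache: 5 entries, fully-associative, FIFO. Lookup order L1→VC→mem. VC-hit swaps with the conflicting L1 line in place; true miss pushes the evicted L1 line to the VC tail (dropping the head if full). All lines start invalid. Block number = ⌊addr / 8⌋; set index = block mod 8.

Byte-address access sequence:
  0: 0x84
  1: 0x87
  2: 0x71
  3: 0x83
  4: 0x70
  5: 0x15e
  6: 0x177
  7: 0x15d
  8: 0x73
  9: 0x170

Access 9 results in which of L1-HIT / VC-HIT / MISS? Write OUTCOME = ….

#0 0x84→b16/s0 MISS; vc=[]
#1 0x87→b16/s0 L1-HIT; vc=[]
#2 0x71→b14/s6 MISS; vc=[]
#3 0x83→b16/s0 L1-HIT; vc=[]
#4 0x70→b14/s6 L1-HIT; vc=[]
#5 0x15e→b43/s3 MISS; vc=[]
#6 0x177→b46/s6 MISS; vc=[14]
#7 0x15d→b43/s3 L1-HIT; vc=[14]
#8 0x73→b14/s6 VC-HIT; vc=[46]
#9 0x170→b46/s6 VC-HIT; vc=[14]

OUTCOME = VC-HIT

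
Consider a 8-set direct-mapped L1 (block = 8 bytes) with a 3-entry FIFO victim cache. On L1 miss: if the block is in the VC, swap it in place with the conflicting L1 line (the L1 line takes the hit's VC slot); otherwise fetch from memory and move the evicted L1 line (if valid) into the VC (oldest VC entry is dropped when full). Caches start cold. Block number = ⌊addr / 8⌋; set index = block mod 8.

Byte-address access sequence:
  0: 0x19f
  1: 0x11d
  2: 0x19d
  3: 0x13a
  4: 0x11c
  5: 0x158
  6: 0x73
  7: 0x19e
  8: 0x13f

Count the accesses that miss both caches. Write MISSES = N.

#0 0x19f→b51/s3 MISS; vc=[]
#1 0x11d→b35/s3 MISS; vc=[51]
#2 0x19d→b51/s3 VC-HIT; vc=[35]
#3 0x13a→b39/s7 MISS; vc=[35]
#4 0x11c→b35/s3 VC-HIT; vc=[51]
#5 0x158→b43/s3 MISS; vc=[51,35]
#6 0x73→b14/s6 MISS; vc=[51,35]
#7 0x19e→b51/s3 VC-HIT; vc=[43,35]
#8 0x13f→b39/s7 L1-HIT; vc=[43,35]

MISSES = 5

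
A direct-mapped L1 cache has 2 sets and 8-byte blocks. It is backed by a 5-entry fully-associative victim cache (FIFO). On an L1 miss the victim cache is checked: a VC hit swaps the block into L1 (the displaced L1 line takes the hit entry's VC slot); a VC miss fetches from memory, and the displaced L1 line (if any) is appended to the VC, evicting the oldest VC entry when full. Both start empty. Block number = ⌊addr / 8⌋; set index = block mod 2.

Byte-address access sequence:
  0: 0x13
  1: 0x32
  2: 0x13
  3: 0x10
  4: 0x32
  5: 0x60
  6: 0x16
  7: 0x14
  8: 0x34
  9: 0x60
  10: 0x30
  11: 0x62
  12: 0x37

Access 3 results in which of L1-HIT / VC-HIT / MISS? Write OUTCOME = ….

OUTCOME = L1-HIT

0: 0x13 (blk 2, set 0) → MISS  vc=[]
1: 0x32 (blk 6, set 0) → MISS  vc=[2]
2: 0x13 (blk 2, set 0) → VC-HIT  vc=[6]
3: 0x10 (blk 2, set 0) → L1-HIT  vc=[6]
4: 0x32 (blk 6, set 0) → VC-HIT  vc=[2]
5: 0x60 (blk 12, set 0) → MISS  vc=[2, 6]
6: 0x16 (blk 2, set 0) → VC-HIT  vc=[12, 6]
7: 0x14 (blk 2, set 0) → L1-HIT  vc=[12, 6]
8: 0x34 (blk 6, set 0) → VC-HIT  vc=[12, 2]
9: 0x60 (blk 12, set 0) → VC-HIT  vc=[6, 2]
10: 0x30 (blk 6, set 0) → VC-HIT  vc=[12, 2]
11: 0x62 (blk 12, set 0) → VC-HIT  vc=[6, 2]
12: 0x37 (blk 6, set 0) → VC-HIT  vc=[12, 2]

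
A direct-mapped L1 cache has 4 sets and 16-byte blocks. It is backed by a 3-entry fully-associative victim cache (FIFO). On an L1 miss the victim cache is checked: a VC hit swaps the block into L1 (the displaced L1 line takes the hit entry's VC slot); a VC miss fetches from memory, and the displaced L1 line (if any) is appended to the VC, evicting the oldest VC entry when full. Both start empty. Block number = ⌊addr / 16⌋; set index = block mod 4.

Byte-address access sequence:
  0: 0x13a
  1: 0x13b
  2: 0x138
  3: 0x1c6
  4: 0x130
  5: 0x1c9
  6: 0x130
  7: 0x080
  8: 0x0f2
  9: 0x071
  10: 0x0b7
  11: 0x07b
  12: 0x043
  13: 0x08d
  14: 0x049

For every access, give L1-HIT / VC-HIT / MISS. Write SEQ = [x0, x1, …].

0: 0x13a (blk 19, set 3) → MISS  vc=[]
1: 0x13b (blk 19, set 3) → L1-HIT  vc=[]
2: 0x138 (blk 19, set 3) → L1-HIT  vc=[]
3: 0x1c6 (blk 28, set 0) → MISS  vc=[]
4: 0x130 (blk 19, set 3) → L1-HIT  vc=[]
5: 0x1c9 (blk 28, set 0) → L1-HIT  vc=[]
6: 0x130 (blk 19, set 3) → L1-HIT  vc=[]
7: 0x80 (blk 8, set 0) → MISS  vc=[28]
8: 0xf2 (blk 15, set 3) → MISS  vc=[28, 19]
9: 0x71 (blk 7, set 3) → MISS  vc=[28, 19, 15]
10: 0xb7 (blk 11, set 3) → MISS  vc=[19, 15, 7]
11: 0x7b (blk 7, set 3) → VC-HIT  vc=[19, 15, 11]
12: 0x43 (blk 4, set 0) → MISS  vc=[15, 11, 8]
13: 0x8d (blk 8, set 0) → VC-HIT  vc=[15, 11, 4]
14: 0x49 (blk 4, set 0) → VC-HIT  vc=[15, 11, 8]

SEQ = [MISS, L1-HIT, L1-HIT, MISS, L1-HIT, L1-HIT, L1-HIT, MISS, MISS, MISS, MISS, VC-HIT, MISS, VC-HIT, VC-HIT]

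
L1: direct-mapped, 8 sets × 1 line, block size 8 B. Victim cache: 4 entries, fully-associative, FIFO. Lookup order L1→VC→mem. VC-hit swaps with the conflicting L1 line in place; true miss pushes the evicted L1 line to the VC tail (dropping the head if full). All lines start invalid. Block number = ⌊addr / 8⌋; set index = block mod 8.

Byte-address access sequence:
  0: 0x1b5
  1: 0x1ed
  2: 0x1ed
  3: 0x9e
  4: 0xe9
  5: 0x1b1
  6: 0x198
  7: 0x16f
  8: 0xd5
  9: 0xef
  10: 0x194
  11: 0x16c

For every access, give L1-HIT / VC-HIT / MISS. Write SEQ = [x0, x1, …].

SEQ = [MISS, MISS, L1-HIT, MISS, MISS, L1-HIT, MISS, MISS, MISS, VC-HIT, MISS, VC-HIT]

#0 0x1b5→b54/s6 MISS; vc=[]
#1 0x1ed→b61/s5 MISS; vc=[]
#2 0x1ed→b61/s5 L1-HIT; vc=[]
#3 0x9e→b19/s3 MISS; vc=[]
#4 0xe9→b29/s5 MISS; vc=[61]
#5 0x1b1→b54/s6 L1-HIT; vc=[61]
#6 0x198→b51/s3 MISS; vc=[61,19]
#7 0x16f→b45/s5 MISS; vc=[61,19,29]
#8 0xd5→b26/s2 MISS; vc=[61,19,29]
#9 0xef→b29/s5 VC-HIT; vc=[61,19,45]
#10 0x194→b50/s2 MISS; vc=[61,19,45,26]
#11 0x16c→b45/s5 VC-HIT; vc=[61,19,29,26]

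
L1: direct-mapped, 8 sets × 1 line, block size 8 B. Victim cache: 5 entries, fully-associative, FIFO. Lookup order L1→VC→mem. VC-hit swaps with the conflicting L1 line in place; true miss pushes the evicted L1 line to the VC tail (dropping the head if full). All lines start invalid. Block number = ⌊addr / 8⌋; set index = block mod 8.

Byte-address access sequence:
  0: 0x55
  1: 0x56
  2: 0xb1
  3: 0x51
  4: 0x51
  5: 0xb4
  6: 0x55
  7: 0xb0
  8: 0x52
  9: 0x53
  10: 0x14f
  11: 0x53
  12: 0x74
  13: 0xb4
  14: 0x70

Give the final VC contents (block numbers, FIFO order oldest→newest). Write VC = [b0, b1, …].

VC = [22]

#0 0x55→b10/s2 MISS; vc=[]
#1 0x56→b10/s2 L1-HIT; vc=[]
#2 0xb1→b22/s6 MISS; vc=[]
#3 0x51→b10/s2 L1-HIT; vc=[]
#4 0x51→b10/s2 L1-HIT; vc=[]
#5 0xb4→b22/s6 L1-HIT; vc=[]
#6 0x55→b10/s2 L1-HIT; vc=[]
#7 0xb0→b22/s6 L1-HIT; vc=[]
#8 0x52→b10/s2 L1-HIT; vc=[]
#9 0x53→b10/s2 L1-HIT; vc=[]
#10 0x14f→b41/s1 MISS; vc=[]
#11 0x53→b10/s2 L1-HIT; vc=[]
#12 0x74→b14/s6 MISS; vc=[22]
#13 0xb4→b22/s6 VC-HIT; vc=[14]
#14 0x70→b14/s6 VC-HIT; vc=[22]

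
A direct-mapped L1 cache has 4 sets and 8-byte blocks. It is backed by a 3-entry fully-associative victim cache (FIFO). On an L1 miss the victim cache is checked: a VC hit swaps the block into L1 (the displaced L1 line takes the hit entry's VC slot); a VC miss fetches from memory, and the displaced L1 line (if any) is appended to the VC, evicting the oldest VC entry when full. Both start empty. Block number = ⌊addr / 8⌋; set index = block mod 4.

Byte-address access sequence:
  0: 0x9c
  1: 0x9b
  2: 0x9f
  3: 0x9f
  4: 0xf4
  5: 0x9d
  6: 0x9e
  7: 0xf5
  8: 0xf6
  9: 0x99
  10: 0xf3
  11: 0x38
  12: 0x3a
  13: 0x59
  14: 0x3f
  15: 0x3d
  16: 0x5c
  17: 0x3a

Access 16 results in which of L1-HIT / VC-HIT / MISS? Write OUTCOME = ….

  [0] addr=0x9c blk=19 s=3: MISS | VC []
  [1] addr=0x9b blk=19 s=3: L1-HIT | VC []
  [2] addr=0x9f blk=19 s=3: L1-HIT | VC []
  [3] addr=0x9f blk=19 s=3: L1-HIT | VC []
  [4] addr=0xf4 blk=30 s=2: MISS | VC []
  [5] addr=0x9d blk=19 s=3: L1-HIT | VC []
  [6] addr=0x9e blk=19 s=3: L1-HIT | VC []
  [7] addr=0xf5 blk=30 s=2: L1-HIT | VC []
  [8] addr=0xf6 blk=30 s=2: L1-HIT | VC []
  [9] addr=0x99 blk=19 s=3: L1-HIT | VC []
  [10] addr=0xf3 blk=30 s=2: L1-HIT | VC []
  [11] addr=0x38 blk=7 s=3: MISS | VC [19]
  [12] addr=0x3a blk=7 s=3: L1-HIT | VC [19]
  [13] addr=0x59 blk=11 s=3: MISS | VC [19, 7]
  [14] addr=0x3f blk=7 s=3: VC-HIT | VC [19, 11]
  [15] addr=0x3d blk=7 s=3: L1-HIT | VC [19, 11]
  [16] addr=0x5c blk=11 s=3: VC-HIT | VC [19, 7]
  [17] addr=0x3a blk=7 s=3: VC-HIT | VC [19, 11]

OUTCOME = VC-HIT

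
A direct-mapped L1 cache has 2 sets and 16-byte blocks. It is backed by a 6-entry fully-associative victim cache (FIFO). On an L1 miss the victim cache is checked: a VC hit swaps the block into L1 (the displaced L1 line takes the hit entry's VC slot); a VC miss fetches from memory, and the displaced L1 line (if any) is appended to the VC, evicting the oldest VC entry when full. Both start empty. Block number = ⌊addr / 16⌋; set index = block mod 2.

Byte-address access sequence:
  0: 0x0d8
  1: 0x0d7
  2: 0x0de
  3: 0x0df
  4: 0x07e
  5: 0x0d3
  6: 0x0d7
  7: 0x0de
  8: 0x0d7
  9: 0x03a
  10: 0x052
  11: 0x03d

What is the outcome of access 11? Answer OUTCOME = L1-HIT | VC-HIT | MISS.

  [0] addr=0xd8 blk=13 s=1: MISS | VC []
  [1] addr=0xd7 blk=13 s=1: L1-HIT | VC []
  [2] addr=0xde blk=13 s=1: L1-HIT | VC []
  [3] addr=0xdf blk=13 s=1: L1-HIT | VC []
  [4] addr=0x7e blk=7 s=1: MISS | VC [13]
  [5] addr=0xd3 blk=13 s=1: VC-HIT | VC [7]
  [6] addr=0xd7 blk=13 s=1: L1-HIT | VC [7]
  [7] addr=0xde blk=13 s=1: L1-HIT | VC [7]
  [8] addr=0xd7 blk=13 s=1: L1-HIT | VC [7]
  [9] addr=0x3a blk=3 s=1: MISS | VC [7, 13]
  [10] addr=0x52 blk=5 s=1: MISS | VC [7, 13, 3]
  [11] addr=0x3d blk=3 s=1: VC-HIT | VC [7, 13, 5]

OUTCOME = VC-HIT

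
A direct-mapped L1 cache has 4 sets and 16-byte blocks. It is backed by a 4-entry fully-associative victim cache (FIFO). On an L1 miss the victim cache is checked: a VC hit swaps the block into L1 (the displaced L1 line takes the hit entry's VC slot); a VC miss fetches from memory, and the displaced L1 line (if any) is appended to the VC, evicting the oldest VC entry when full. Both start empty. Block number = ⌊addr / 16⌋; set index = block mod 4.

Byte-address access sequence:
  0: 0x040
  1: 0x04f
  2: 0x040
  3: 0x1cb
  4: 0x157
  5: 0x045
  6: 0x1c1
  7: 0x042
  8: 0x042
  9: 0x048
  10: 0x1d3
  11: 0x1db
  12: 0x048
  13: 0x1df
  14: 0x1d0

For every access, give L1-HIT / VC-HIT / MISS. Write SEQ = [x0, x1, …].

#0 0x40→b4/s0 MISS; vc=[]
#1 0x4f→b4/s0 L1-HIT; vc=[]
#2 0x40→b4/s0 L1-HIT; vc=[]
#3 0x1cb→b28/s0 MISS; vc=[4]
#4 0x157→b21/s1 MISS; vc=[4]
#5 0x45→b4/s0 VC-HIT; vc=[28]
#6 0x1c1→b28/s0 VC-HIT; vc=[4]
#7 0x42→b4/s0 VC-HIT; vc=[28]
#8 0x42→b4/s0 L1-HIT; vc=[28]
#9 0x48→b4/s0 L1-HIT; vc=[28]
#10 0x1d3→b29/s1 MISS; vc=[28,21]
#11 0x1db→b29/s1 L1-HIT; vc=[28,21]
#12 0x48→b4/s0 L1-HIT; vc=[28,21]
#13 0x1df→b29/s1 L1-HIT; vc=[28,21]
#14 0x1d0→b29/s1 L1-HIT; vc=[28,21]

SEQ = [MISS, L1-HIT, L1-HIT, MISS, MISS, VC-HIT, VC-HIT, VC-HIT, L1-HIT, L1-HIT, MISS, L1-HIT, L1-HIT, L1-HIT, L1-HIT]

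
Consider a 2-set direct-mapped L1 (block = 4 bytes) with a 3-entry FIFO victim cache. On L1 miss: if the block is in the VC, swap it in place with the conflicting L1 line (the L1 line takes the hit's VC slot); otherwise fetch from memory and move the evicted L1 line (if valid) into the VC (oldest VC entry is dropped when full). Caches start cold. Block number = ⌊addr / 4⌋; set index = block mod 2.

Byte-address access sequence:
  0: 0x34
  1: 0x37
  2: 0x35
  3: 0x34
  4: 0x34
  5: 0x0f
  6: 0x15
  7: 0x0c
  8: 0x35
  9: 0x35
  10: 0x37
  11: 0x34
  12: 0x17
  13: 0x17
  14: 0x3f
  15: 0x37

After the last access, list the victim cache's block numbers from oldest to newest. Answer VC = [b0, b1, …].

#0 0x34→b13/s1 MISS; vc=[]
#1 0x37→b13/s1 L1-HIT; vc=[]
#2 0x35→b13/s1 L1-HIT; vc=[]
#3 0x34→b13/s1 L1-HIT; vc=[]
#4 0x34→b13/s1 L1-HIT; vc=[]
#5 0xf→b3/s1 MISS; vc=[13]
#6 0x15→b5/s1 MISS; vc=[13,3]
#7 0xc→b3/s1 VC-HIT; vc=[13,5]
#8 0x35→b13/s1 VC-HIT; vc=[3,5]
#9 0x35→b13/s1 L1-HIT; vc=[3,5]
#10 0x37→b13/s1 L1-HIT; vc=[3,5]
#11 0x34→b13/s1 L1-HIT; vc=[3,5]
#12 0x17→b5/s1 VC-HIT; vc=[3,13]
#13 0x17→b5/s1 L1-HIT; vc=[3,13]
#14 0x3f→b15/s1 MISS; vc=[3,13,5]
#15 0x37→b13/s1 VC-HIT; vc=[3,15,5]

VC = [3, 15, 5]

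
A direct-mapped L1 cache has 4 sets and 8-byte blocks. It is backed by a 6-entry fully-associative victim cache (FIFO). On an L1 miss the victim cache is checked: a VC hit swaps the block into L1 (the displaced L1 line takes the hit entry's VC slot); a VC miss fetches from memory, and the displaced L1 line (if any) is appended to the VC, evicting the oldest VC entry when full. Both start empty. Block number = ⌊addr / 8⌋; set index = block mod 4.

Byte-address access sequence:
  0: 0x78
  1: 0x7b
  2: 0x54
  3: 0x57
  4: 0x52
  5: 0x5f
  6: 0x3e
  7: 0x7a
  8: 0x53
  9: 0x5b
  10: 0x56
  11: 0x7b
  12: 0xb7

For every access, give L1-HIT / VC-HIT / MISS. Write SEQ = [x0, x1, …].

#0 0x78→b15/s3 MISS; vc=[]
#1 0x7b→b15/s3 L1-HIT; vc=[]
#2 0x54→b10/s2 MISS; vc=[]
#3 0x57→b10/s2 L1-HIT; vc=[]
#4 0x52→b10/s2 L1-HIT; vc=[]
#5 0x5f→b11/s3 MISS; vc=[15]
#6 0x3e→b7/s3 MISS; vc=[15,11]
#7 0x7a→b15/s3 VC-HIT; vc=[7,11]
#8 0x53→b10/s2 L1-HIT; vc=[7,11]
#9 0x5b→b11/s3 VC-HIT; vc=[7,15]
#10 0x56→b10/s2 L1-HIT; vc=[7,15]
#11 0x7b→b15/s3 VC-HIT; vc=[7,11]
#12 0xb7→b22/s2 MISS; vc=[7,11,10]

SEQ = [MISS, L1-HIT, MISS, L1-HIT, L1-HIT, MISS, MISS, VC-HIT, L1-HIT, VC-HIT, L1-HIT, VC-HIT, MISS]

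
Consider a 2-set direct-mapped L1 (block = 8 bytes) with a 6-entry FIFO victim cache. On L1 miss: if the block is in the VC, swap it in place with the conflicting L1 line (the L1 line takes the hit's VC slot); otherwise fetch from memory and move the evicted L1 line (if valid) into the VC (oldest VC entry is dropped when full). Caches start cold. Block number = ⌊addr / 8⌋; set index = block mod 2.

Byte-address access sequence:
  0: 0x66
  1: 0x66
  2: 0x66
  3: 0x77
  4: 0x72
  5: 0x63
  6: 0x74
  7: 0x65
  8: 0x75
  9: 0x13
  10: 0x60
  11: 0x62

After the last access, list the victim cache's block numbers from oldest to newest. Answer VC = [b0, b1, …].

VC = [2, 14]

#0 0x66→b12/s0 MISS; vc=[]
#1 0x66→b12/s0 L1-HIT; vc=[]
#2 0x66→b12/s0 L1-HIT; vc=[]
#3 0x77→b14/s0 MISS; vc=[12]
#4 0x72→b14/s0 L1-HIT; vc=[12]
#5 0x63→b12/s0 VC-HIT; vc=[14]
#6 0x74→b14/s0 VC-HIT; vc=[12]
#7 0x65→b12/s0 VC-HIT; vc=[14]
#8 0x75→b14/s0 VC-HIT; vc=[12]
#9 0x13→b2/s0 MISS; vc=[12,14]
#10 0x60→b12/s0 VC-HIT; vc=[2,14]
#11 0x62→b12/s0 L1-HIT; vc=[2,14]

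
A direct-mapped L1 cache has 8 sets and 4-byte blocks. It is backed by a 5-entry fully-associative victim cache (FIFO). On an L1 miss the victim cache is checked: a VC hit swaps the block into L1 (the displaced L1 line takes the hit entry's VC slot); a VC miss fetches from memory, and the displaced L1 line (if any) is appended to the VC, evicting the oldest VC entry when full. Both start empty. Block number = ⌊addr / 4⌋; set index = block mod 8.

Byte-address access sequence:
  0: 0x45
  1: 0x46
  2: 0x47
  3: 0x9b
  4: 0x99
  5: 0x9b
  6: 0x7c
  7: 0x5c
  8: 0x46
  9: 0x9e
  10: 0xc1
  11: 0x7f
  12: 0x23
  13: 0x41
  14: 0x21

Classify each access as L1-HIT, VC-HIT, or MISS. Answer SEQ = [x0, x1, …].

#0 0x45→b17/s1 MISS; vc=[]
#1 0x46→b17/s1 L1-HIT; vc=[]
#2 0x47→b17/s1 L1-HIT; vc=[]
#3 0x9b→b38/s6 MISS; vc=[]
#4 0x99→b38/s6 L1-HIT; vc=[]
#5 0x9b→b38/s6 L1-HIT; vc=[]
#6 0x7c→b31/s7 MISS; vc=[]
#7 0x5c→b23/s7 MISS; vc=[31]
#8 0x46→b17/s1 L1-HIT; vc=[31]
#9 0x9e→b39/s7 MISS; vc=[31,23]
#10 0xc1→b48/s0 MISS; vc=[31,23]
#11 0x7f→b31/s7 VC-HIT; vc=[39,23]
#12 0x23→b8/s0 MISS; vc=[39,23,48]
#13 0x41→b16/s0 MISS; vc=[39,23,48,8]
#14 0x21→b8/s0 VC-HIT; vc=[39,23,48,16]

SEQ = [MISS, L1-HIT, L1-HIT, MISS, L1-HIT, L1-HIT, MISS, MISS, L1-HIT, MISS, MISS, VC-HIT, MISS, MISS, VC-HIT]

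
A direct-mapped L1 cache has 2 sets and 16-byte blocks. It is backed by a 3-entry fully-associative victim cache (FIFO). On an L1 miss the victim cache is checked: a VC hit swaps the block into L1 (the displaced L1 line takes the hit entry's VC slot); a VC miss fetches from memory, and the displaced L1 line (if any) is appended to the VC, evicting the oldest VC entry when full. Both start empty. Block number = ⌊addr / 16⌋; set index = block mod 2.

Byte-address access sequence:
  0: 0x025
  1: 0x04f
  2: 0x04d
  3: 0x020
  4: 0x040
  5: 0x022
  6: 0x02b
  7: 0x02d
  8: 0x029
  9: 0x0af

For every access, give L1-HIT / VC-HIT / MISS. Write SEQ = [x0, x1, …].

SEQ = [MISS, MISS, L1-HIT, VC-HIT, VC-HIT, VC-HIT, L1-HIT, L1-HIT, L1-HIT, MISS]

0: 0x25 (blk 2, set 0) → MISS  vc=[]
1: 0x4f (blk 4, set 0) → MISS  vc=[2]
2: 0x4d (blk 4, set 0) → L1-HIT  vc=[2]
3: 0x20 (blk 2, set 0) → VC-HIT  vc=[4]
4: 0x40 (blk 4, set 0) → VC-HIT  vc=[2]
5: 0x22 (blk 2, set 0) → VC-HIT  vc=[4]
6: 0x2b (blk 2, set 0) → L1-HIT  vc=[4]
7: 0x2d (blk 2, set 0) → L1-HIT  vc=[4]
8: 0x29 (blk 2, set 0) → L1-HIT  vc=[4]
9: 0xaf (blk 10, set 0) → MISS  vc=[4, 2]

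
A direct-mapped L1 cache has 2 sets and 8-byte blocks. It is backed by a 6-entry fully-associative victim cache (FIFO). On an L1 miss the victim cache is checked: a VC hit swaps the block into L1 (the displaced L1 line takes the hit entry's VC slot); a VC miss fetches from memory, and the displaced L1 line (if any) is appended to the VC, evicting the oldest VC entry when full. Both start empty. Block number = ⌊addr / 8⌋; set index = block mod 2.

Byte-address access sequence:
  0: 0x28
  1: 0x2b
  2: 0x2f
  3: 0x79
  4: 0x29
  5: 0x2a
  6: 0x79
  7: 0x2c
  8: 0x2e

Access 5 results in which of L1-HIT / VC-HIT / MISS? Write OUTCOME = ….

OUTCOME = L1-HIT

  [0] addr=0x28 blk=5 s=1: MISS | VC []
  [1] addr=0x2b blk=5 s=1: L1-HIT | VC []
  [2] addr=0x2f blk=5 s=1: L1-HIT | VC []
  [3] addr=0x79 blk=15 s=1: MISS | VC [5]
  [4] addr=0x29 blk=5 s=1: VC-HIT | VC [15]
  [5] addr=0x2a blk=5 s=1: L1-HIT | VC [15]
  [6] addr=0x79 blk=15 s=1: VC-HIT | VC [5]
  [7] addr=0x2c blk=5 s=1: VC-HIT | VC [15]
  [8] addr=0x2e blk=5 s=1: L1-HIT | VC [15]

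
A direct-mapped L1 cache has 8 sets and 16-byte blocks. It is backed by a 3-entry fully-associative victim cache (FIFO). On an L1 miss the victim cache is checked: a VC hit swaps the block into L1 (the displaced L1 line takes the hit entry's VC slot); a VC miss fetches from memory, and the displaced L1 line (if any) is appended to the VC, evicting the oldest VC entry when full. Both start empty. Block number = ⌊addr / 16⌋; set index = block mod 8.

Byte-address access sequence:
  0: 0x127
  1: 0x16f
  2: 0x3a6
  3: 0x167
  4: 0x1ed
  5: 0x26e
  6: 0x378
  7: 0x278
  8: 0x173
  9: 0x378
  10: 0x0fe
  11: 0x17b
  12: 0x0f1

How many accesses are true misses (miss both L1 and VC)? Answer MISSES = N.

MISSES = 9

0: 0x127 (blk 18, set 2) → MISS  vc=[]
1: 0x16f (blk 22, set 6) → MISS  vc=[]
2: 0x3a6 (blk 58, set 2) → MISS  vc=[18]
3: 0x167 (blk 22, set 6) → L1-HIT  vc=[18]
4: 0x1ed (blk 30, set 6) → MISS  vc=[18, 22]
5: 0x26e (blk 38, set 6) → MISS  vc=[18, 22, 30]
6: 0x378 (blk 55, set 7) → MISS  vc=[18, 22, 30]
7: 0x278 (blk 39, set 7) → MISS  vc=[22, 30, 55]
8: 0x173 (blk 23, set 7) → MISS  vc=[30, 55, 39]
9: 0x378 (blk 55, set 7) → VC-HIT  vc=[30, 23, 39]
10: 0xfe (blk 15, set 7) → MISS  vc=[23, 39, 55]
11: 0x17b (blk 23, set 7) → VC-HIT  vc=[15, 39, 55]
12: 0xf1 (blk 15, set 7) → VC-HIT  vc=[23, 39, 55]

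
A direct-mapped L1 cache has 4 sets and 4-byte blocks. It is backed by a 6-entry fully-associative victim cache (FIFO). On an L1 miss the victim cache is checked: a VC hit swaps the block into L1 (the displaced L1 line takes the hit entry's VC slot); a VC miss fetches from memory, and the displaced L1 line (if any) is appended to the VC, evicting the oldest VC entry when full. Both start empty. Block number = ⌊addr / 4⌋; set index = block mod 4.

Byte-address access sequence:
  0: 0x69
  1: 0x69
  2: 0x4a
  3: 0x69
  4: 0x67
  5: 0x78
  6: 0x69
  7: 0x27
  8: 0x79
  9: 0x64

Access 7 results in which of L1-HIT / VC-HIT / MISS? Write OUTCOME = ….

#0 0x69→b26/s2 MISS; vc=[]
#1 0x69→b26/s2 L1-HIT; vc=[]
#2 0x4a→b18/s2 MISS; vc=[26]
#3 0x69→b26/s2 VC-HIT; vc=[18]
#4 0x67→b25/s1 MISS; vc=[18]
#5 0x78→b30/s2 MISS; vc=[18,26]
#6 0x69→b26/s2 VC-HIT; vc=[18,30]
#7 0x27→b9/s1 MISS; vc=[18,30,25]
#8 0x79→b30/s2 VC-HIT; vc=[18,26,25]
#9 0x64→b25/s1 VC-HIT; vc=[18,26,9]

OUTCOME = MISS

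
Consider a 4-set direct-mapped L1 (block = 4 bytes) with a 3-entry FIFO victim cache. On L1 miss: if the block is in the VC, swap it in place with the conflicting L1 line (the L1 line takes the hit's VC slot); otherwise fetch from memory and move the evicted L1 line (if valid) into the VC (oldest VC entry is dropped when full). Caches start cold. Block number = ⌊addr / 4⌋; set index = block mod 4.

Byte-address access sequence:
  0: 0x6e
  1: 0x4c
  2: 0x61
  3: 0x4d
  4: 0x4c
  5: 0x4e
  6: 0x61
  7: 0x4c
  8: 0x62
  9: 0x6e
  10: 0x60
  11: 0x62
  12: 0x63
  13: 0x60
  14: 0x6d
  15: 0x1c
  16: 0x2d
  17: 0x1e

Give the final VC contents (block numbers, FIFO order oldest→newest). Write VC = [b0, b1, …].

0: 0x6e (blk 27, set 3) → MISS  vc=[]
1: 0x4c (blk 19, set 3) → MISS  vc=[27]
2: 0x61 (blk 24, set 0) → MISS  vc=[27]
3: 0x4d (blk 19, set 3) → L1-HIT  vc=[27]
4: 0x4c (blk 19, set 3) → L1-HIT  vc=[27]
5: 0x4e (blk 19, set 3) → L1-HIT  vc=[27]
6: 0x61 (blk 24, set 0) → L1-HIT  vc=[27]
7: 0x4c (blk 19, set 3) → L1-HIT  vc=[27]
8: 0x62 (blk 24, set 0) → L1-HIT  vc=[27]
9: 0x6e (blk 27, set 3) → VC-HIT  vc=[19]
10: 0x60 (blk 24, set 0) → L1-HIT  vc=[19]
11: 0x62 (blk 24, set 0) → L1-HIT  vc=[19]
12: 0x63 (blk 24, set 0) → L1-HIT  vc=[19]
13: 0x60 (blk 24, set 0) → L1-HIT  vc=[19]
14: 0x6d (blk 27, set 3) → L1-HIT  vc=[19]
15: 0x1c (blk 7, set 3) → MISS  vc=[19, 27]
16: 0x2d (blk 11, set 3) → MISS  vc=[19, 27, 7]
17: 0x1e (blk 7, set 3) → VC-HIT  vc=[19, 27, 11]

VC = [19, 27, 11]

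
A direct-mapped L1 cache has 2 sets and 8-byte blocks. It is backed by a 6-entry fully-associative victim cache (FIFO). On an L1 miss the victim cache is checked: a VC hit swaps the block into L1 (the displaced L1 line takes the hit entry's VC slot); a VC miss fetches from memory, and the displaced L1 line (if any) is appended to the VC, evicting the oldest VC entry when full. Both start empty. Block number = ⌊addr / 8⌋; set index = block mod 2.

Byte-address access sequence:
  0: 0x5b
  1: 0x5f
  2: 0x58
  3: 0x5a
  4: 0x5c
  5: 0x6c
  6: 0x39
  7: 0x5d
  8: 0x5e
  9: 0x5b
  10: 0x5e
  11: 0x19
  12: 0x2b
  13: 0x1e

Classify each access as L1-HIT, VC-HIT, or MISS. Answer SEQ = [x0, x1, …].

SEQ = [MISS, L1-HIT, L1-HIT, L1-HIT, L1-HIT, MISS, MISS, VC-HIT, L1-HIT, L1-HIT, L1-HIT, MISS, MISS, VC-HIT]

#0 0x5b→b11/s1 MISS; vc=[]
#1 0x5f→b11/s1 L1-HIT; vc=[]
#2 0x58→b11/s1 L1-HIT; vc=[]
#3 0x5a→b11/s1 L1-HIT; vc=[]
#4 0x5c→b11/s1 L1-HIT; vc=[]
#5 0x6c→b13/s1 MISS; vc=[11]
#6 0x39→b7/s1 MISS; vc=[11,13]
#7 0x5d→b11/s1 VC-HIT; vc=[7,13]
#8 0x5e→b11/s1 L1-HIT; vc=[7,13]
#9 0x5b→b11/s1 L1-HIT; vc=[7,13]
#10 0x5e→b11/s1 L1-HIT; vc=[7,13]
#11 0x19→b3/s1 MISS; vc=[7,13,11]
#12 0x2b→b5/s1 MISS; vc=[7,13,11,3]
#13 0x1e→b3/s1 VC-HIT; vc=[7,13,11,5]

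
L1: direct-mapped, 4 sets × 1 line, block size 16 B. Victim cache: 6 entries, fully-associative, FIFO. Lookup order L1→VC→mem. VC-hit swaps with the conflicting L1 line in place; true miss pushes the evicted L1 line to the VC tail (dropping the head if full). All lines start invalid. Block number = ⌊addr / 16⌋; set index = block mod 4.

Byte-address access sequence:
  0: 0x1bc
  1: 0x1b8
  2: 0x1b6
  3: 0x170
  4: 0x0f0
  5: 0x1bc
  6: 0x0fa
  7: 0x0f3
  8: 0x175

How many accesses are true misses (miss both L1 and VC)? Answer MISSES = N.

  [0] addr=0x1bc blk=27 s=3: MISS | VC []
  [1] addr=0x1b8 blk=27 s=3: L1-HIT | VC []
  [2] addr=0x1b6 blk=27 s=3: L1-HIT | VC []
  [3] addr=0x170 blk=23 s=3: MISS | VC [27]
  [4] addr=0xf0 blk=15 s=3: MISS | VC [27, 23]
  [5] addr=0x1bc blk=27 s=3: VC-HIT | VC [15, 23]
  [6] addr=0xfa blk=15 s=3: VC-HIT | VC [27, 23]
  [7] addr=0xf3 blk=15 s=3: L1-HIT | VC [27, 23]
  [8] addr=0x175 blk=23 s=3: VC-HIT | VC [27, 15]

MISSES = 3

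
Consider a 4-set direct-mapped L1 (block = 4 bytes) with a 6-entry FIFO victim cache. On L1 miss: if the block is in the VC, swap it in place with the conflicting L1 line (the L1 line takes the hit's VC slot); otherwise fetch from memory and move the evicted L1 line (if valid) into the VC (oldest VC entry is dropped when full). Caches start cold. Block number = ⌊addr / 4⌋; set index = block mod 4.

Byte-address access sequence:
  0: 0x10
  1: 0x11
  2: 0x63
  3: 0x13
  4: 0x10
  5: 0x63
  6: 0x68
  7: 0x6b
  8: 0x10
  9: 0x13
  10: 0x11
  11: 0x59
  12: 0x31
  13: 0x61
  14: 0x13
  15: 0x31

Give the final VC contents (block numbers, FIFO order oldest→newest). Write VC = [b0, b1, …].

#0 0x10→b4/s0 MISS; vc=[]
#1 0x11→b4/s0 L1-HIT; vc=[]
#2 0x63→b24/s0 MISS; vc=[4]
#3 0x13→b4/s0 VC-HIT; vc=[24]
#4 0x10→b4/s0 L1-HIT; vc=[24]
#5 0x63→b24/s0 VC-HIT; vc=[4]
#6 0x68→b26/s2 MISS; vc=[4]
#7 0x6b→b26/s2 L1-HIT; vc=[4]
#8 0x10→b4/s0 VC-HIT; vc=[24]
#9 0x13→b4/s0 L1-HIT; vc=[24]
#10 0x11→b4/s0 L1-HIT; vc=[24]
#11 0x59→b22/s2 MISS; vc=[24,26]
#12 0x31→b12/s0 MISS; vc=[24,26,4]
#13 0x61→b24/s0 VC-HIT; vc=[12,26,4]
#14 0x13→b4/s0 VC-HIT; vc=[12,26,24]
#15 0x31→b12/s0 VC-HIT; vc=[4,26,24]

VC = [4, 26, 24]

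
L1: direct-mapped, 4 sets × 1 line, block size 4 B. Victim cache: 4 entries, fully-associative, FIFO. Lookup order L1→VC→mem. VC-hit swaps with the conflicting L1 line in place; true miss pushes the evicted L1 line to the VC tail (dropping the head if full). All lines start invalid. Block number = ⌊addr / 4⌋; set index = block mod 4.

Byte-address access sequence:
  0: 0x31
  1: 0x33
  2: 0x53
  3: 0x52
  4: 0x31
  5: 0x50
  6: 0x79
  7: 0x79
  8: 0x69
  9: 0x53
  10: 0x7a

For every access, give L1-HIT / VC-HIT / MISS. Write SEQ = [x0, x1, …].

SEQ = [MISS, L1-HIT, MISS, L1-HIT, VC-HIT, VC-HIT, MISS, L1-HIT, MISS, L1-HIT, VC-HIT]

  [0] addr=0x31 blk=12 s=0: MISS | VC []
  [1] addr=0x33 blk=12 s=0: L1-HIT | VC []
  [2] addr=0x53 blk=20 s=0: MISS | VC [12]
  [3] addr=0x52 blk=20 s=0: L1-HIT | VC [12]
  [4] addr=0x31 blk=12 s=0: VC-HIT | VC [20]
  [5] addr=0x50 blk=20 s=0: VC-HIT | VC [12]
  [6] addr=0x79 blk=30 s=2: MISS | VC [12]
  [7] addr=0x79 blk=30 s=2: L1-HIT | VC [12]
  [8] addr=0x69 blk=26 s=2: MISS | VC [12, 30]
  [9] addr=0x53 blk=20 s=0: L1-HIT | VC [12, 30]
  [10] addr=0x7a blk=30 s=2: VC-HIT | VC [12, 26]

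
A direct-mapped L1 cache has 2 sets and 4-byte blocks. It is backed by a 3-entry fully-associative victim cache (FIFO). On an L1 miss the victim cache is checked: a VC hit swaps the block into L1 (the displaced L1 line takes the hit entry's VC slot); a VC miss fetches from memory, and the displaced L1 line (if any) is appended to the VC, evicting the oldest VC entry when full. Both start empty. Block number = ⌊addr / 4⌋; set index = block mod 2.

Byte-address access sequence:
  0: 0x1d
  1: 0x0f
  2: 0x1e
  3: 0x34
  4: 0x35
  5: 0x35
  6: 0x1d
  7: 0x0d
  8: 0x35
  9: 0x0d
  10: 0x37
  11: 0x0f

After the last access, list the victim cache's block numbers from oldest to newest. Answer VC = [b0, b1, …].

VC = [7, 13]

  [0] addr=0x1d blk=7 s=1: MISS | VC []
  [1] addr=0xf blk=3 s=1: MISS | VC [7]
  [2] addr=0x1e blk=7 s=1: VC-HIT | VC [3]
  [3] addr=0x34 blk=13 s=1: MISS | VC [3, 7]
  [4] addr=0x35 blk=13 s=1: L1-HIT | VC [3, 7]
  [5] addr=0x35 blk=13 s=1: L1-HIT | VC [3, 7]
  [6] addr=0x1d blk=7 s=1: VC-HIT | VC [3, 13]
  [7] addr=0xd blk=3 s=1: VC-HIT | VC [7, 13]
  [8] addr=0x35 blk=13 s=1: VC-HIT | VC [7, 3]
  [9] addr=0xd blk=3 s=1: VC-HIT | VC [7, 13]
  [10] addr=0x37 blk=13 s=1: VC-HIT | VC [7, 3]
  [11] addr=0xf blk=3 s=1: VC-HIT | VC [7, 13]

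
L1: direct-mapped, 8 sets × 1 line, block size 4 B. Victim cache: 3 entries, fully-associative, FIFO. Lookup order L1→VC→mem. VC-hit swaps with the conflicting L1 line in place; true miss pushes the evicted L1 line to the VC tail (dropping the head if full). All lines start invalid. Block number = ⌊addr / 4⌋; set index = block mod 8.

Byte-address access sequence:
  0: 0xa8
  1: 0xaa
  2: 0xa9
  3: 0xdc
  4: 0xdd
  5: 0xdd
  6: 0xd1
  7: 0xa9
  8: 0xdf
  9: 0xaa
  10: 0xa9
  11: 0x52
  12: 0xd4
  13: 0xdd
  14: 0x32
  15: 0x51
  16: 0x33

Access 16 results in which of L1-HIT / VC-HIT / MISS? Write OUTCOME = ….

OUTCOME = VC-HIT

  [0] addr=0xa8 blk=42 s=2: MISS | VC []
  [1] addr=0xaa blk=42 s=2: L1-HIT | VC []
  [2] addr=0xa9 blk=42 s=2: L1-HIT | VC []
  [3] addr=0xdc blk=55 s=7: MISS | VC []
  [4] addr=0xdd blk=55 s=7: L1-HIT | VC []
  [5] addr=0xdd blk=55 s=7: L1-HIT | VC []
  [6] addr=0xd1 blk=52 s=4: MISS | VC []
  [7] addr=0xa9 blk=42 s=2: L1-HIT | VC []
  [8] addr=0xdf blk=55 s=7: L1-HIT | VC []
  [9] addr=0xaa blk=42 s=2: L1-HIT | VC []
  [10] addr=0xa9 blk=42 s=2: L1-HIT | VC []
  [11] addr=0x52 blk=20 s=4: MISS | VC [52]
  [12] addr=0xd4 blk=53 s=5: MISS | VC [52]
  [13] addr=0xdd blk=55 s=7: L1-HIT | VC [52]
  [14] addr=0x32 blk=12 s=4: MISS | VC [52, 20]
  [15] addr=0x51 blk=20 s=4: VC-HIT | VC [52, 12]
  [16] addr=0x33 blk=12 s=4: VC-HIT | VC [52, 20]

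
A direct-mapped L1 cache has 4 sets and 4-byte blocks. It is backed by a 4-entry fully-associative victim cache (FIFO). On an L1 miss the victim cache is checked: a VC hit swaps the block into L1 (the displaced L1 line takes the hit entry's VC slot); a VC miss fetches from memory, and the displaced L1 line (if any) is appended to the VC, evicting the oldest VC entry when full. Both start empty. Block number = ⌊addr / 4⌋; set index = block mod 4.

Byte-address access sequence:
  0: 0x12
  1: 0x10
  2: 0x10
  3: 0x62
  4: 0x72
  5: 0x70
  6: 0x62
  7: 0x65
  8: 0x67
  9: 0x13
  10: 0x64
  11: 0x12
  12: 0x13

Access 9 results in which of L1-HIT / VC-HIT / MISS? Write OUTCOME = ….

OUTCOME = VC-HIT

#0 0x12→b4/s0 MISS; vc=[]
#1 0x10→b4/s0 L1-HIT; vc=[]
#2 0x10→b4/s0 L1-HIT; vc=[]
#3 0x62→b24/s0 MISS; vc=[4]
#4 0x72→b28/s0 MISS; vc=[4,24]
#5 0x70→b28/s0 L1-HIT; vc=[4,24]
#6 0x62→b24/s0 VC-HIT; vc=[4,28]
#7 0x65→b25/s1 MISS; vc=[4,28]
#8 0x67→b25/s1 L1-HIT; vc=[4,28]
#9 0x13→b4/s0 VC-HIT; vc=[24,28]
#10 0x64→b25/s1 L1-HIT; vc=[24,28]
#11 0x12→b4/s0 L1-HIT; vc=[24,28]
#12 0x13→b4/s0 L1-HIT; vc=[24,28]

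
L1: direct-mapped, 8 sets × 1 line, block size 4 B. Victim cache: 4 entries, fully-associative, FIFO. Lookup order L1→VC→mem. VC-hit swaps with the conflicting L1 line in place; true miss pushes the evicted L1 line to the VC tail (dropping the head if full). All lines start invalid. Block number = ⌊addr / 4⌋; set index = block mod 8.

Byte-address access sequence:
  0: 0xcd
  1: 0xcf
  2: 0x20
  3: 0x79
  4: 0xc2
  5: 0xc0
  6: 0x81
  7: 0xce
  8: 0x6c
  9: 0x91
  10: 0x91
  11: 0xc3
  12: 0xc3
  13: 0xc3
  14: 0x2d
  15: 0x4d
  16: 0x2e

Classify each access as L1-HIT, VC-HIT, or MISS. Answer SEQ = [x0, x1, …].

SEQ = [MISS, L1-HIT, MISS, MISS, MISS, L1-HIT, MISS, L1-HIT, MISS, MISS, L1-HIT, VC-HIT, L1-HIT, L1-HIT, MISS, MISS, VC-HIT]

  [0] addr=0xcd blk=51 s=3: MISS | VC []
  [1] addr=0xcf blk=51 s=3: L1-HIT | VC []
  [2] addr=0x20 blk=8 s=0: MISS | VC []
  [3] addr=0x79 blk=30 s=6: MISS | VC []
  [4] addr=0xc2 blk=48 s=0: MISS | VC [8]
  [5] addr=0xc0 blk=48 s=0: L1-HIT | VC [8]
  [6] addr=0x81 blk=32 s=0: MISS | VC [8, 48]
  [7] addr=0xce blk=51 s=3: L1-HIT | VC [8, 48]
  [8] addr=0x6c blk=27 s=3: MISS | VC [8, 48, 51]
  [9] addr=0x91 blk=36 s=4: MISS | VC [8, 48, 51]
  [10] addr=0x91 blk=36 s=4: L1-HIT | VC [8, 48, 51]
  [11] addr=0xc3 blk=48 s=0: VC-HIT | VC [8, 32, 51]
  [12] addr=0xc3 blk=48 s=0: L1-HIT | VC [8, 32, 51]
  [13] addr=0xc3 blk=48 s=0: L1-HIT | VC [8, 32, 51]
  [14] addr=0x2d blk=11 s=3: MISS | VC [8, 32, 51, 27]
  [15] addr=0x4d blk=19 s=3: MISS | VC [32, 51, 27, 11]
  [16] addr=0x2e blk=11 s=3: VC-HIT | VC [32, 51, 27, 19]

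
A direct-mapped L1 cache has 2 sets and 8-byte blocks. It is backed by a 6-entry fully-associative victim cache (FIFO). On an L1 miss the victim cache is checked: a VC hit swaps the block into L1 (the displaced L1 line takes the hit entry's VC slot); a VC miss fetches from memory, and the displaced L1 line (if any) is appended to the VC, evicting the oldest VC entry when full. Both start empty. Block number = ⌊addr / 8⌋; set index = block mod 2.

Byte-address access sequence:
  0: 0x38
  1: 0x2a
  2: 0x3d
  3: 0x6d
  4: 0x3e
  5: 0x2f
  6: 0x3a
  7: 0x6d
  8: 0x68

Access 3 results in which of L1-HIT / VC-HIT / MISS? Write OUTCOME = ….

OUTCOME = MISS

0: 0x38 (blk 7, set 1) → MISS  vc=[]
1: 0x2a (blk 5, set 1) → MISS  vc=[7]
2: 0x3d (blk 7, set 1) → VC-HIT  vc=[5]
3: 0x6d (blk 13, set 1) → MISS  vc=[5, 7]
4: 0x3e (blk 7, set 1) → VC-HIT  vc=[5, 13]
5: 0x2f (blk 5, set 1) → VC-HIT  vc=[7, 13]
6: 0x3a (blk 7, set 1) → VC-HIT  vc=[5, 13]
7: 0x6d (blk 13, set 1) → VC-HIT  vc=[5, 7]
8: 0x68 (blk 13, set 1) → L1-HIT  vc=[5, 7]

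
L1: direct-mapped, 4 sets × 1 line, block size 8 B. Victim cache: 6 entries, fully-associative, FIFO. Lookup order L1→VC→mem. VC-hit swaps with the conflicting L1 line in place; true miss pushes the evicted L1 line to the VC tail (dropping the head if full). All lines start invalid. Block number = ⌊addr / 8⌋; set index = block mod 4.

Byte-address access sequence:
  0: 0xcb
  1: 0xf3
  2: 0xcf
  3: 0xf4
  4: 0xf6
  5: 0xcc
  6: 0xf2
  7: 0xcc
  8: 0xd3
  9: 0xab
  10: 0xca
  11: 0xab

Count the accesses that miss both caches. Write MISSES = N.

  [0] addr=0xcb blk=25 s=1: MISS | VC []
  [1] addr=0xf3 blk=30 s=2: MISS | VC []
  [2] addr=0xcf blk=25 s=1: L1-HIT | VC []
  [3] addr=0xf4 blk=30 s=2: L1-HIT | VC []
  [4] addr=0xf6 blk=30 s=2: L1-HIT | VC []
  [5] addr=0xcc blk=25 s=1: L1-HIT | VC []
  [6] addr=0xf2 blk=30 s=2: L1-HIT | VC []
  [7] addr=0xcc blk=25 s=1: L1-HIT | VC []
  [8] addr=0xd3 blk=26 s=2: MISS | VC [30]
  [9] addr=0xab blk=21 s=1: MISS | VC [30, 25]
  [10] addr=0xca blk=25 s=1: VC-HIT | VC [30, 21]
  [11] addr=0xab blk=21 s=1: VC-HIT | VC [30, 25]

MISSES = 4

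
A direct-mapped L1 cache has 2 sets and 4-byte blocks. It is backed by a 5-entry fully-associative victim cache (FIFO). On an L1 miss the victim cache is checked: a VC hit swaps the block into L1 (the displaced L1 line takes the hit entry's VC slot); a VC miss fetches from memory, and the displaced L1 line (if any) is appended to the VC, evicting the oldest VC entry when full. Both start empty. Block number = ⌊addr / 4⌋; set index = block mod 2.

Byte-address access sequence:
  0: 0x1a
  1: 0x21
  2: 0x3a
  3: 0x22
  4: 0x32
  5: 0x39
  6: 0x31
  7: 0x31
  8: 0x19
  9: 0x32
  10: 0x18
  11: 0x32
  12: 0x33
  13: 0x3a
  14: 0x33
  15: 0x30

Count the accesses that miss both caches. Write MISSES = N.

MISSES = 4

  [0] addr=0x1a blk=6 s=0: MISS | VC []
  [1] addr=0x21 blk=8 s=0: MISS | VC [6]
  [2] addr=0x3a blk=14 s=0: MISS | VC [6, 8]
  [3] addr=0x22 blk=8 s=0: VC-HIT | VC [6, 14]
  [4] addr=0x32 blk=12 s=0: MISS | VC [6, 14, 8]
  [5] addr=0x39 blk=14 s=0: VC-HIT | VC [6, 12, 8]
  [6] addr=0x31 blk=12 s=0: VC-HIT | VC [6, 14, 8]
  [7] addr=0x31 blk=12 s=0: L1-HIT | VC [6, 14, 8]
  [8] addr=0x19 blk=6 s=0: VC-HIT | VC [12, 14, 8]
  [9] addr=0x32 blk=12 s=0: VC-HIT | VC [6, 14, 8]
  [10] addr=0x18 blk=6 s=0: VC-HIT | VC [12, 14, 8]
  [11] addr=0x32 blk=12 s=0: VC-HIT | VC [6, 14, 8]
  [12] addr=0x33 blk=12 s=0: L1-HIT | VC [6, 14, 8]
  [13] addr=0x3a blk=14 s=0: VC-HIT | VC [6, 12, 8]
  [14] addr=0x33 blk=12 s=0: VC-HIT | VC [6, 14, 8]
  [15] addr=0x30 blk=12 s=0: L1-HIT | VC [6, 14, 8]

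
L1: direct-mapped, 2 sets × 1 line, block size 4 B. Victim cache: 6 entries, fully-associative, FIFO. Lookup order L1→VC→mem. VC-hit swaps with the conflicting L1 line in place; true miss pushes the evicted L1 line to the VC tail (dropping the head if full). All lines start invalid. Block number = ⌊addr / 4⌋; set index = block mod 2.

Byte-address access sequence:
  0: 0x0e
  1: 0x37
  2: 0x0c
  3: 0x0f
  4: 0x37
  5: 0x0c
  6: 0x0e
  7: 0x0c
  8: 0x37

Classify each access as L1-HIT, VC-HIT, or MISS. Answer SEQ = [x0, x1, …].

SEQ = [MISS, MISS, VC-HIT, L1-HIT, VC-HIT, VC-HIT, L1-HIT, L1-HIT, VC-HIT]

0: 0xe (blk 3, set 1) → MISS  vc=[]
1: 0x37 (blk 13, set 1) → MISS  vc=[3]
2: 0xc (blk 3, set 1) → VC-HIT  vc=[13]
3: 0xf (blk 3, set 1) → L1-HIT  vc=[13]
4: 0x37 (blk 13, set 1) → VC-HIT  vc=[3]
5: 0xc (blk 3, set 1) → VC-HIT  vc=[13]
6: 0xe (blk 3, set 1) → L1-HIT  vc=[13]
7: 0xc (blk 3, set 1) → L1-HIT  vc=[13]
8: 0x37 (blk 13, set 1) → VC-HIT  vc=[3]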